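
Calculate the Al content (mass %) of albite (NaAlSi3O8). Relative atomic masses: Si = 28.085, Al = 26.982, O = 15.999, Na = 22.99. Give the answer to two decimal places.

10.29 mass %

Molar mass of NaAlSi3O8: 1·22.99 + 1·26.982 + 3·28.085 + 8·15.999 = 262.219 g/mol.
Mass of Al per formula unit: 1 × 26.982 = 26.982 g.
Weight fraction Al = 26.982 / 262.219 = 0.1029.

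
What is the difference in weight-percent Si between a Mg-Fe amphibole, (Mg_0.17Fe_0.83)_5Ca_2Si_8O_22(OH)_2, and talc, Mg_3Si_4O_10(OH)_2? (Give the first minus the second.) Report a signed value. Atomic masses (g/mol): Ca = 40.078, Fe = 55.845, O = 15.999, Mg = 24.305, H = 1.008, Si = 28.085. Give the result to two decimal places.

-5.80 percentage points

First mineral: 224.680 g Si in 943.244 g formula = 23.82 wt% Si.
Second mineral: 112.340 g Si in 379.259 g formula = 29.62 wt% Si.
23.82% − 29.62% gives a difference of -5.80 percentage points.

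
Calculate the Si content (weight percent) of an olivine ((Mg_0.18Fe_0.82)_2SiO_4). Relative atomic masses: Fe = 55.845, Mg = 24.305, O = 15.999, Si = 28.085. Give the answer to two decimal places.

M((Mg_0.18Fe_0.82)_2SiO_4) = 192.417 g/mol.
Si contributes 1 × 28.085 = 28.085 g per mole.
28.085/192.417 = 0.1460 → 14.60%.

14.60 weight percent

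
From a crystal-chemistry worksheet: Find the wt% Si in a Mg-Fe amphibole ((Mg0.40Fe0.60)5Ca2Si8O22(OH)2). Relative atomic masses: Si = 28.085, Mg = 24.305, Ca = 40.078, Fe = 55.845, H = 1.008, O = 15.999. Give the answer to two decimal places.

Formula mass = 2×24.305 + 3×55.845 + 2×40.078 + 8×28.085 + 24×15.999 + 2×1.008 = 906.973 g/mol, of which 224.680 g is Si.
So Si makes up 224.680/906.973 = 0.2477 of the mass, i.e. 24.77%.

24.77 mass %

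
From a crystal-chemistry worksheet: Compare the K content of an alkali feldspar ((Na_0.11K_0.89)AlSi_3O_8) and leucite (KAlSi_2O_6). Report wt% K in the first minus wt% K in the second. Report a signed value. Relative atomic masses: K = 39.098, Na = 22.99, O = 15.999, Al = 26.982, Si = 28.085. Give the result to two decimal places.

-5.33 percentage points

K in (Na_0.11K_0.89)AlSi_3O_8: molar mass 276.555 g/mol; 0.89×39.098 = 34.797 g → 12.58 wt%.
K in KAlSi_2O_6: molar mass 218.244 g/mol; 1×39.098 = 39.098 g → 17.91 wt%.
Difference = 12.58 − 17.91 = -5.33 percentage points.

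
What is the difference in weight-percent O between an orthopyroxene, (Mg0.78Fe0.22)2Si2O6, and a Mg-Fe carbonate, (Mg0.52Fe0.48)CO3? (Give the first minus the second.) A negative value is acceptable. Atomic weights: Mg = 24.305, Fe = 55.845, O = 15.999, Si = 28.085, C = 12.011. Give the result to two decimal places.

First mineral: 95.994 g O in 214.652 g formula = 44.72 wt% O.
Second mineral: 47.997 g O in 99.452 g formula = 48.26 wt% O.
44.72% − 48.26% gives a difference of -3.54 percentage points.

-3.54 percentage points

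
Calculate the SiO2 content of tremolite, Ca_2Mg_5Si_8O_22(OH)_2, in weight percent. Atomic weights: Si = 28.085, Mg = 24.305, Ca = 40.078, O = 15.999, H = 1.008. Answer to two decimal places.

Molar mass of Ca_2Mg_5Si_8O_22(OH)_2 = 2·40.078 + 5·24.305 + 8·28.085 + 24·15.999 + 2·1.008 = 812.353 g/mol.
Each formula unit contains 8 Si, equivalent to 8/1 = 8.0000 mol SiO2.
M(SiO2) = 1×28.085 + 2×15.999 = 60.083 g/mol.
Mass of SiO2 per formula unit = 8.0000 × 60.083 = 480.664 g.
SiO2 wt% = 480.664 / 812.353 × 100 = 59.17%.

59.17 wt%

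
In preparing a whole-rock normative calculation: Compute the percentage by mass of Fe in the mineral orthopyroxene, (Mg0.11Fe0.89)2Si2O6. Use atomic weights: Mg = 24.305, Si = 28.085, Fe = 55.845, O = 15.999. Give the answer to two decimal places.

Molar mass of (Mg0.11Fe0.89)2Si2O6: 0.22*24.305 + 1.78*55.845 + 2*28.085 + 6*15.999 = 256.915 g/mol.
Mass of Fe per formula unit: 1.78 × 55.845 = 99.404 g.
Weight fraction Fe = 99.404 / 256.915 = 0.3869.

38.69 wt%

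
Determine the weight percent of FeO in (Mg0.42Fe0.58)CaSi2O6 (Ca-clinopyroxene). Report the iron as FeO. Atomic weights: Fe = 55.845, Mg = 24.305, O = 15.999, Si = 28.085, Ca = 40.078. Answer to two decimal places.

Formula mass = 234.840 g/mol.
0.58 Fe → 0.5800 mol FeO per formula unit; M(FeO) = 71.844, so FeO mass = 41.670 g.
41.670/234.840 × 100 = 17.74 wt%.

17.74 wt%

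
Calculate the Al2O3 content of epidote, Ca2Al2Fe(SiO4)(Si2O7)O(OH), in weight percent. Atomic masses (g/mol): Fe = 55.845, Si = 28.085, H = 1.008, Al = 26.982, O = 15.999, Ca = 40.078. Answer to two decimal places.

21.10 wt%

M(Ca2Al2Fe(SiO4)(Si2O7)O(OH)) = 483.215 g/mol; M(Al2O3) = 101.961 g/mol.
Moles Al2O3 per formula unit = 2 Al ÷ 2 = 1.0000.
Al2O3 fraction = (1.0000 × 101.961) / 483.215 = 101.961/483.215 = 0.2110.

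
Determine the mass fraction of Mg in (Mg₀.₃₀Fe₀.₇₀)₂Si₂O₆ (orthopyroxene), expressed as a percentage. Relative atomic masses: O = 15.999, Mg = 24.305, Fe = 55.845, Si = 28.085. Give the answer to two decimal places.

5.95 weight percent

M((Mg₀.₃₀Fe₀.₇₀)₂Si₂O₆) = 244.930 g/mol.
Mg contributes 0.60 × 24.305 = 14.583 g per mole.
14.583/244.930 = 0.0595 → 5.95%.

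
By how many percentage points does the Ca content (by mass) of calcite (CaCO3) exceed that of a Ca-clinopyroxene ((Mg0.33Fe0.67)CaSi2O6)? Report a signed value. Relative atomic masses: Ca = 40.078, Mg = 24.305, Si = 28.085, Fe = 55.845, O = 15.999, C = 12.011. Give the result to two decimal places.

Ca in CaCO3: molar mass 100.086 g/mol; 1×40.078 = 40.078 g → 40.04 wt%.
Ca in (Mg0.33Fe0.67)CaSi2O6: molar mass 237.679 g/mol; 1×40.078 = 40.078 g → 16.86 wt%.
Difference = 40.04 − 16.86 = 23.18 percentage points.

23.18 percentage points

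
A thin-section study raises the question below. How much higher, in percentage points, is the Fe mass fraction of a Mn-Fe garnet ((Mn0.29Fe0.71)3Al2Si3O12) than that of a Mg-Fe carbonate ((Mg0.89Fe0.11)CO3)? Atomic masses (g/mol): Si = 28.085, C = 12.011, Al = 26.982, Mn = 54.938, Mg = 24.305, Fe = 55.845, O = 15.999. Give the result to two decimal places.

16.94 percentage points

First mineral: 118.950 g Fe in 496.953 g formula = 23.94 wt% Fe.
Second mineral: 6.143 g Fe in 87.782 g formula = 7.00 wt% Fe.
23.94% − 7.00% gives a difference of 16.94 percentage points.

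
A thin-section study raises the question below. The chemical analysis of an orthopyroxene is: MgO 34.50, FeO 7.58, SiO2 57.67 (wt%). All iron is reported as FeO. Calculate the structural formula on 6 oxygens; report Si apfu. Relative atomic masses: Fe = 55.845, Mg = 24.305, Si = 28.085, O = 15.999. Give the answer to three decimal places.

1.999 Si apfu

MgO: 34.50/40.304 = 0.85599 mol → 0.85599 mol Mg, 0.85599 mol O.
FeO: 7.58/71.844 = 0.10551 mol → 0.10551 mol Fe, 0.10551 mol O.
SiO2: 57.67/60.083 = 0.95984 mol → 0.95984 mol Si, 1.91968 mol O.
Total oxygen = 2.88118 mol. Normalization factor = 6/2.88118 = 2.08248.
Si per 6 O = 0.95984 × 2.08248 = 1.999.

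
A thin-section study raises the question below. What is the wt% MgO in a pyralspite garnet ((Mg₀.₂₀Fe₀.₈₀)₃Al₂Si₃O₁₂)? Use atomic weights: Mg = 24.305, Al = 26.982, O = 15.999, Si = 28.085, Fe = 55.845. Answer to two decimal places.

5.05 wt%

M((Mg₀.₂₀Fe₀.₈₀)₃Al₂Si₃O₁₂) = 478.818 g/mol; M(MgO) = 40.304 g/mol.
Moles MgO per formula unit = 0.60 Mg ÷ 1 = 0.6000.
MgO fraction = (0.6000 × 40.304) / 478.818 = 24.182/478.818 = 0.0505.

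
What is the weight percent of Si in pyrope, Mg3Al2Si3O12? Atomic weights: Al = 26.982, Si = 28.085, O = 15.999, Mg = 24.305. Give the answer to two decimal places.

M(Mg3Al2Si3O12) = 403.122 g/mol.
Si contributes 3 × 28.085 = 84.255 g per mole.
84.255/403.122 = 0.2090 → 20.90%.

20.90 wt%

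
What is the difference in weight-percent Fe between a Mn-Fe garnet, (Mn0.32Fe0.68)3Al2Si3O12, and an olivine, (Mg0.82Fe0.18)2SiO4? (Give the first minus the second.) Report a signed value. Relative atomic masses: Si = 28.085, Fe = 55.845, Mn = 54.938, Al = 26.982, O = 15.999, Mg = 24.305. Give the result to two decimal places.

9.71 percentage points

First mineral: 113.924 g Fe in 496.871 g formula = 22.93 wt% Fe.
Second mineral: 20.104 g Fe in 152.045 g formula = 13.22 wt% Fe.
22.93% − 13.22% gives a difference of 9.71 percentage points.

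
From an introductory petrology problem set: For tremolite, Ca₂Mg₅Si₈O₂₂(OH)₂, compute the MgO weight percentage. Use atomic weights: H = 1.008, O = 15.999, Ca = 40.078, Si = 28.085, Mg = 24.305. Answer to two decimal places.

Formula mass = 812.353 g/mol.
5 Mg → 5.0000 mol MgO per formula unit; M(MgO) = 40.304, so MgO mass = 201.520 g.
201.520/812.353 × 100 = 24.81 wt%.

24.81 wt%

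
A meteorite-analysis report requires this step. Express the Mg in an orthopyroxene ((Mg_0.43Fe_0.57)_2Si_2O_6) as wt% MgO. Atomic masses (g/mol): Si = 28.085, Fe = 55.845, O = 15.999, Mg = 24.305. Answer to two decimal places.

M((Mg_0.43Fe_0.57)_2Si_2O_6) = 236.730 g/mol; M(MgO) = 40.304 g/mol.
Moles MgO per formula unit = 0.86 Mg ÷ 1 = 0.8600.
MgO fraction = (0.8600 × 40.304) / 236.730 = 34.661/236.730 = 0.1464.

14.64 wt%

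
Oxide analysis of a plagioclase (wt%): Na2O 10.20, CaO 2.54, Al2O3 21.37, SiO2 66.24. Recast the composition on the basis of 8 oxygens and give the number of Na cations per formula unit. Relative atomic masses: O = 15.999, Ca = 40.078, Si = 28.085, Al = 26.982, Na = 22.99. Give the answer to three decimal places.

0.865 Na apfu

Na2O (M=61.979): mol = 0.16457; Na = 0.32914, O = 0.16457.
CaO (M=56.077): mol = 0.04529; Ca = 0.04529, O = 0.04529.
Al2O3 (M=101.961): mol = 0.20959; Al = 0.41918, O = 0.62877.
SiO2 (M=60.083): mol = 1.10247; Si = 1.10247, O = 2.20494.
ΣO = 3.04357; factor = 8/ΣO = 2.62849.
Na apfu = 0.32914 × 2.62849 = 0.865.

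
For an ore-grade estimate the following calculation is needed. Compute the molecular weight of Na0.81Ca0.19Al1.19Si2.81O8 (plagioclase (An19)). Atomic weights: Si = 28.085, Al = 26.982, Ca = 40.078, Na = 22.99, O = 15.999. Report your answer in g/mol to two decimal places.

M = 0.81(22.99) + 0.19(40.078) + 1.19(26.982) + 2.81(28.085) + 8(15.999)

265.26 g/mol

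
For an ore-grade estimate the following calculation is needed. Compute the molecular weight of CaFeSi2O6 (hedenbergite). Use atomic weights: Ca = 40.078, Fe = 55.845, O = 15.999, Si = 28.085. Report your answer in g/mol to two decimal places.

248.09 g/mol

M = 1·40.078 + 1·55.845 + 2·28.085 + 6·15.999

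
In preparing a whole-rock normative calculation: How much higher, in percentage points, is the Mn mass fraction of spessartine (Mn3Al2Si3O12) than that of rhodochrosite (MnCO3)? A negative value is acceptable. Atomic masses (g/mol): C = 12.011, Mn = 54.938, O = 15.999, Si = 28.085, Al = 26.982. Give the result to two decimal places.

First mineral: 164.814 g Mn in 495.021 g formula = 33.29 wt% Mn.
Second mineral: 54.938 g Mn in 114.946 g formula = 47.79 wt% Mn.
33.29% − 47.79% gives a difference of -14.50 percentage points.

-14.50 percentage points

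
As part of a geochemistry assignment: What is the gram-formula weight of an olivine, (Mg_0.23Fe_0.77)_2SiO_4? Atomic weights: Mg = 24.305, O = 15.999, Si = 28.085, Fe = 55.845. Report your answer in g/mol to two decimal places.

Mg: 0.46 × 24.305 = 11.1803
Fe: 1.54 × 55.845 = 86.0013
Si: 1 × 28.085 = 28.0850
O: 4 × 15.999 = 63.9960
Summing the contributions gives the formula mass.

189.26 g/mol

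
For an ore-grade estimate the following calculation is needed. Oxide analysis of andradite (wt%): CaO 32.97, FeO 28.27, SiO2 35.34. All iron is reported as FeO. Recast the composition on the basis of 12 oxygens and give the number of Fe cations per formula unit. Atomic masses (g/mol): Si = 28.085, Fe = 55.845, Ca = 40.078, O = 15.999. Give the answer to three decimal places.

2.188 Fe apfu

CaO: 32.97/56.077 = 0.58794 mol → 0.58794 mol Ca, 0.58794 mol O.
FeO: 28.27/71.844 = 0.39349 mol → 0.39349 mol Fe, 0.39349 mol O.
SiO2: 35.34/60.083 = 0.58819 mol → 0.58819 mol Si, 1.17638 mol O.
Total oxygen = 2.15781 mol. Normalization factor = 12/2.15781 = 5.56119.
Fe per 12 O = 0.39349 × 5.56119 = 2.188.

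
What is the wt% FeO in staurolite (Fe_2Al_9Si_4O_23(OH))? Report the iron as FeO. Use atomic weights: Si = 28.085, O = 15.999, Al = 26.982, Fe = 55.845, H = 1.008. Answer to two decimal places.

Molar mass of Fe_2Al_9Si_4O_23(OH) = 2*55.845 + 9*26.982 + 4*28.085 + 24*15.999 + 1*1.008 = 851.852 g/mol.
Each formula unit contains 2 Fe, equivalent to 2/1 = 2.0000 mol FeO.
M(FeO) = 1×55.845 + 1×15.999 = 71.844 g/mol.
Mass of FeO per formula unit = 2.0000 × 71.844 = 143.688 g.
FeO wt% = 143.688 / 851.852 × 100 = 16.87%.

16.87 wt%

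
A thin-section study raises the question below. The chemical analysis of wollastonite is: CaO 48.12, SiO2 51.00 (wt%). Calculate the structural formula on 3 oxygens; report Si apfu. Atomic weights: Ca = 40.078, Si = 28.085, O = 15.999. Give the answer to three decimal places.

0.996 Si apfu

CaO (M=56.077): mol = 0.85811; Ca = 0.85811, O = 0.85811.
SiO2 (M=60.083): mol = 0.84883; Si = 0.84883, O = 1.69766.
ΣO = 2.55577; factor = 3/ΣO = 1.17381.
Si apfu = 0.84883 × 1.17381 = 0.996.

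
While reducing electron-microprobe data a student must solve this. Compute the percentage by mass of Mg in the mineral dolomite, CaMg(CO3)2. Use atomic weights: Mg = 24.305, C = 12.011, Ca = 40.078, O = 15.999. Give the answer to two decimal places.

13.18 wt%

M(CaMg(CO3)2) = 184.399 g/mol.
Mg contributes 1 × 24.305 = 24.305 g per mole.
24.305/184.399 = 0.1318 → 13.18%.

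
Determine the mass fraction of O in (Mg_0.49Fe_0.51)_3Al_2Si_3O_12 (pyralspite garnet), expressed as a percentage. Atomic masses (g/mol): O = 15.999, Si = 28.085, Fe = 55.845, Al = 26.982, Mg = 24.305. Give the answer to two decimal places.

42.53 wt%

Molar mass of (Mg_0.49Fe_0.51)_3Al_2Si_3O_12: 1.47*24.305 + 1.53*55.845 + 2*26.982 + 3*28.085 + 12*15.999 = 451.378 g/mol.
Mass of O per formula unit: 12 × 15.999 = 191.988 g.
Weight fraction O = 191.988 / 451.378 = 0.4253.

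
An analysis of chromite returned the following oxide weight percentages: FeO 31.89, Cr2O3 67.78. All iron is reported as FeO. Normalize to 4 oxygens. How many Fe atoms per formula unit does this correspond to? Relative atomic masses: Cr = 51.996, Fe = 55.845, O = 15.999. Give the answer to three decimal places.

0.997 Fe apfu

FeO: 31.89/71.844 = 0.44388 mol → 0.44388 mol Fe, 0.44388 mol O.
Cr2O3: 67.78/151.989 = 0.44595 mol → 0.89190 mol Cr, 1.33785 mol O.
Total oxygen = 1.78173 mol. Normalization factor = 4/1.78173 = 2.24501.
Fe per 4 O = 0.44388 × 2.24501 = 0.997.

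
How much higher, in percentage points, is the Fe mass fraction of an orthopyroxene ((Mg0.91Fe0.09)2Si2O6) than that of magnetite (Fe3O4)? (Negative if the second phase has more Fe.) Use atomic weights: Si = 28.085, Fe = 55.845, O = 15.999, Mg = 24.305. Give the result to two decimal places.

-67.49 percentage points

Fe in (Mg0.91Fe0.09)2Si2O6: molar mass 206.451 g/mol; 0.18×55.845 = 10.052 g → 4.87 wt%.
Fe in Fe3O4: molar mass 231.531 g/mol; 3×55.845 = 167.535 g → 72.36 wt%.
Difference = 4.87 − 72.36 = -67.49 percentage points.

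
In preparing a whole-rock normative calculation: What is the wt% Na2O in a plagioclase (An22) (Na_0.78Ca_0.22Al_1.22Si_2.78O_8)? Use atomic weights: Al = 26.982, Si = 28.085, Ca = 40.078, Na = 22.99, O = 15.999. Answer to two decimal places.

M(Na_0.78Ca_0.22Al_1.22Si_2.78O_8) = 265.736 g/mol; M(Na2O) = 61.979 g/mol.
Moles Na2O per formula unit = 0.78 Na ÷ 2 = 0.3900.
Na2O fraction = (0.3900 × 61.979) / 265.736 = 24.172/265.736 = 0.0910.

9.10 wt%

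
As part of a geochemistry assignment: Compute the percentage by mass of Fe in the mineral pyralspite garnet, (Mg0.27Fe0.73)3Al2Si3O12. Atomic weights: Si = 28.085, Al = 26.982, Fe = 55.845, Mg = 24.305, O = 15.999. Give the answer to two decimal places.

Molar mass of (Mg0.27Fe0.73)3Al2Si3O12: 0.81·24.305 + 2.19·55.845 + 2·26.982 + 3·28.085 + 12·15.999 = 472.195 g/mol.
Mass of Fe per formula unit: 2.19 × 55.845 = 122.301 g.
Weight fraction Fe = 122.301 / 472.195 = 0.2590.

25.90 weight percent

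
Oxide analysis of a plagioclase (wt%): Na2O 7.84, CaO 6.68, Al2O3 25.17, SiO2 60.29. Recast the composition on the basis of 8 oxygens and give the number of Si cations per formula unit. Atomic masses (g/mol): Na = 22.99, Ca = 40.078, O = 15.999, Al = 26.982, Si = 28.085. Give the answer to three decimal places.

Na2O (M=61.979): mol = 0.12649; Na = 0.25298, O = 0.12649.
CaO (M=56.077): mol = 0.11912; Ca = 0.11912, O = 0.11912.
Al2O3 (M=101.961): mol = 0.24686; Al = 0.49372, O = 0.74058.
SiO2 (M=60.083): mol = 1.00345; Si = 1.00345, O = 2.00690.
ΣO = 2.99309; factor = 8/ΣO = 2.67282.
Si apfu = 1.00345 × 2.67282 = 2.682.

2.682 Si apfu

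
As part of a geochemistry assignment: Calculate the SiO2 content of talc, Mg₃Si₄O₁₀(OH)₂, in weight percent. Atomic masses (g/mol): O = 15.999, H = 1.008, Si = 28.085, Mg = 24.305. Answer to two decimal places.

Formula mass = 379.259 g/mol.
4 Si → 4.0000 mol SiO2 per formula unit; M(SiO2) = 60.083, so SiO2 mass = 240.332 g.
240.332/379.259 × 100 = 63.37 wt%.

63.37 wt%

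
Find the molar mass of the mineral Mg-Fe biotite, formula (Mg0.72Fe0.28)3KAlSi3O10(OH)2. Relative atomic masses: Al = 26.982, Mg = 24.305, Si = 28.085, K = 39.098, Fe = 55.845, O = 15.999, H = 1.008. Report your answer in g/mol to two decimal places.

Mg: 2.16 × 24.305 = 52.4988
Fe: 0.84 × 55.845 = 46.9098
K: 1 × 39.098 = 39.0980
Al: 1 × 26.982 = 26.9820
Si: 3 × 28.085 = 84.2550
O: 12 × 15.999 = 191.9880
H: 2 × 1.008 = 2.0160
Summing the contributions gives the formula mass.

443.75 g/mol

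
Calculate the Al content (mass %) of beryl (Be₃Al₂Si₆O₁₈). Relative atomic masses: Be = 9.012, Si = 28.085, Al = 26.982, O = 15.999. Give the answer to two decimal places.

10.04 mass %

M(Be₃Al₂Si₆O₁₈) = 537.492 g/mol.
Al contributes 2 × 26.982 = 53.964 g per mole.
53.964/537.492 = 0.1004 → 10.04%.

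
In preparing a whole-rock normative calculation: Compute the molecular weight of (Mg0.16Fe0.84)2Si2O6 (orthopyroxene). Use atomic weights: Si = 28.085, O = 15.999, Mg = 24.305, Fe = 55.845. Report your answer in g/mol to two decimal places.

M = 0.32×24.305 + 1.68×55.845 + 2×28.085 + 6×15.999

253.76 g/mol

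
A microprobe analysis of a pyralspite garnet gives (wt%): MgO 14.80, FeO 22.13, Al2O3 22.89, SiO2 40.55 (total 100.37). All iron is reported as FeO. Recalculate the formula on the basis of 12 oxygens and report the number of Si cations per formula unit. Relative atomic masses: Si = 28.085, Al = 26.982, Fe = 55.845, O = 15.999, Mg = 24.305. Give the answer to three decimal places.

3.001 Si apfu

MgO: 14.80/40.304 = 0.36721 mol → 0.36721 mol Mg, 0.36721 mol O.
FeO: 22.13/71.844 = 0.30803 mol → 0.30803 mol Fe, 0.30803 mol O.
Al2O3: 22.89/101.961 = 0.22450 mol → 0.44900 mol Al, 0.67350 mol O.
SiO2: 40.55/60.083 = 0.67490 mol → 0.67490 mol Si, 1.34980 mol O.
Total oxygen = 2.69854 mol. Normalization factor = 12/2.69854 = 4.44685.
Si per 12 O = 0.67490 × 4.44685 = 3.001.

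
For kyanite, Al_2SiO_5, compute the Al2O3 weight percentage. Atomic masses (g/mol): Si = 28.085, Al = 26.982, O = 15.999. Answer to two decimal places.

62.92 wt%

M(Al_2SiO_5) = 162.044 g/mol; M(Al2O3) = 101.961 g/mol.
Moles Al2O3 per formula unit = 2 Al ÷ 2 = 1.0000.
Al2O3 fraction = (1.0000 × 101.961) / 162.044 = 101.961/162.044 = 0.6292.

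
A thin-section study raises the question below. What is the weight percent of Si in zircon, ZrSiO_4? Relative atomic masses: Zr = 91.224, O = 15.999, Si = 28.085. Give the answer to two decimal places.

Formula mass = 1·91.224 + 1·28.085 + 4·15.999 = 183.305 g/mol, of which 28.085 g is Si.
So Si makes up 28.085/183.305 = 0.1532 of the mass, i.e. 15.32%.

15.32 wt%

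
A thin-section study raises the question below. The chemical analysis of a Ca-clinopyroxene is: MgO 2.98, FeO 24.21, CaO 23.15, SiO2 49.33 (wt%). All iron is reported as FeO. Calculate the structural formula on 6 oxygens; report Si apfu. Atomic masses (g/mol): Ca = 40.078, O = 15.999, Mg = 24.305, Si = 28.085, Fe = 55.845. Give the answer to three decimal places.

1.998 Si apfu

MgO: 2.98/40.304 = 0.07394 mol → 0.07394 mol Mg, 0.07394 mol O.
FeO: 24.21/71.844 = 0.33698 mol → 0.33698 mol Fe, 0.33698 mol O.
CaO: 23.15/56.077 = 0.41283 mol → 0.41283 mol Ca, 0.41283 mol O.
SiO2: 49.33/60.083 = 0.82103 mol → 0.82103 mol Si, 1.64206 mol O.
Total oxygen = 2.46581 mol. Normalization factor = 6/2.46581 = 2.43328.
Si per 6 O = 0.82103 × 2.43328 = 1.998.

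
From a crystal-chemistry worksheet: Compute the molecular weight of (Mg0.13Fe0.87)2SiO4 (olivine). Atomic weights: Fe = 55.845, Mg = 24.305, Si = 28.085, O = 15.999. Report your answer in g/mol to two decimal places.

M = 0.26·24.305 + 1.74·55.845 + 1·28.085 + 4·15.999

195.57 g/mol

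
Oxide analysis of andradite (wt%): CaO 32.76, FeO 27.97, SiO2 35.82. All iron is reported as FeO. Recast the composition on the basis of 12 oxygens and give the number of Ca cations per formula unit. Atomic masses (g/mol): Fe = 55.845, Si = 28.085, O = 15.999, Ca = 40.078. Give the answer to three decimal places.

3.237 Ca apfu

32.76 wt% CaO ÷ 56.077 g/mol = 0.58420 mol, giving 0.58420 Ca and 0.58420 O.
27.97 wt% FeO ÷ 71.844 g/mol = 0.38932 mol, giving 0.38932 Fe and 0.38932 O.
35.82 wt% SiO2 ÷ 60.083 g/mol = 0.59618 mol, giving 0.59618 Si and 1.19236 O.
Oxygen sums to 2.16588; scaling by 12/2.16588 = 5.54047 puts the formula on 12 O.
Ca: 0.58420 × 5.54047 = 3.237 atoms per formula unit.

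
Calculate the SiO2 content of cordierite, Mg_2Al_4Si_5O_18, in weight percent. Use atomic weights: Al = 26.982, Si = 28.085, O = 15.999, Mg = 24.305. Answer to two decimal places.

M(Mg_2Al_4Si_5O_18) = 584.945 g/mol; M(SiO2) = 60.083 g/mol.
Moles SiO2 per formula unit = 5 Si ÷ 1 = 5.0000.
SiO2 fraction = (5.0000 × 60.083) / 584.945 = 300.415/584.945 = 0.5136.

51.36 wt%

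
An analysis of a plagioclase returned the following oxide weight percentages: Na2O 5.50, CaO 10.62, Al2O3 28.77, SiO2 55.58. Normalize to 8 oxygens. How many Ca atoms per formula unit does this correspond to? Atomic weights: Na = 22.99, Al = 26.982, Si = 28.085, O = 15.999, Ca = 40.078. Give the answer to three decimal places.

5.50 wt% Na2O ÷ 61.979 g/mol = 0.08874 mol, giving 0.17748 Na and 0.08874 O.
10.62 wt% CaO ÷ 56.077 g/mol = 0.18938 mol, giving 0.18938 Ca and 0.18938 O.
28.77 wt% Al2O3 ÷ 101.961 g/mol = 0.28217 mol, giving 0.56434 Al and 0.84651 O.
55.58 wt% SiO2 ÷ 60.083 g/mol = 0.92505 mol, giving 0.92505 Si and 1.85010 O.
Oxygen sums to 2.97473; scaling by 8/2.97473 = 2.68932 puts the formula on 8 O.
Ca: 0.18938 × 2.68932 = 0.509 atoms per formula unit.

0.509 Ca apfu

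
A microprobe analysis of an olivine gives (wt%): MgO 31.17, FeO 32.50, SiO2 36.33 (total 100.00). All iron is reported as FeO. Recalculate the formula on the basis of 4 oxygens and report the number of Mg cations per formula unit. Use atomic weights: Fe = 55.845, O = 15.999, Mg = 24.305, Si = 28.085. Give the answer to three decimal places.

1.270 Mg apfu

MgO (M=40.304): mol = 0.77337; Mg = 0.77337, O = 0.77337.
FeO (M=71.844): mol = 0.45237; Fe = 0.45237, O = 0.45237.
SiO2 (M=60.083): mol = 0.60466; Si = 0.60466, O = 1.20932.
ΣO = 2.43506; factor = 4/ΣO = 1.64267.
Mg apfu = 0.77337 × 1.64267 = 1.270.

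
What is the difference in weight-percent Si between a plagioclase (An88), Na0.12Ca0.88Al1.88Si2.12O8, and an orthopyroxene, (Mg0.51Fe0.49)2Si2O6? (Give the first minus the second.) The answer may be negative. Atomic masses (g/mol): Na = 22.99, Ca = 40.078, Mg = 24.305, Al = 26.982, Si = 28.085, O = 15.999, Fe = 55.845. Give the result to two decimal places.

First mineral: 59.540 g Si in 276.286 g formula = 21.55 wt% Si.
Second mineral: 56.170 g Si in 231.683 g formula = 24.24 wt% Si.
21.55% − 24.24% gives a difference of -2.69 percentage points.

-2.69 percentage points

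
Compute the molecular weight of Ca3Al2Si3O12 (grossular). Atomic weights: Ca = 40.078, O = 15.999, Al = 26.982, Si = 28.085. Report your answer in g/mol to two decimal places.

450.44 g/mol

The formula mass is the sum 3×40.078 + 2×26.982 + 3×28.085 + 12×15.999.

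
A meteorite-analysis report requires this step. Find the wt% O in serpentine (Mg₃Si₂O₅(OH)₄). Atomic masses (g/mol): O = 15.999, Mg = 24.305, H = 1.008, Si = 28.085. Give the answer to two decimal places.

51.96 wt%

Formula mass = 3·24.305 + 2·28.085 + 9·15.999 + 4·1.008 = 277.108 g/mol, of which 143.991 g is O.
So O makes up 143.991/277.108 = 0.5196 of the mass, i.e. 51.96%.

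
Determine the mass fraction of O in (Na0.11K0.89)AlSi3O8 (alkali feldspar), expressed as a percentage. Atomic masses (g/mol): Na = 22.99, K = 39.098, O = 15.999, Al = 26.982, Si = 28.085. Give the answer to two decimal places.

46.28 wt%

Formula mass = 0.11×22.99 + 0.89×39.098 + 1×26.982 + 3×28.085 + 8×15.999 = 276.555 g/mol, of which 127.992 g is O.
So O makes up 127.992/276.555 = 0.4628 of the mass, i.e. 46.28%.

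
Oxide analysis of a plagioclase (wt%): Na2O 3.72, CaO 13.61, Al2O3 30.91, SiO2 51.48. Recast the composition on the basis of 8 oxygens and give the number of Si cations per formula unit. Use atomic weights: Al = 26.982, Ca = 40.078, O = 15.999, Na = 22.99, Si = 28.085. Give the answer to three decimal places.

2.343 Si apfu

Na2O: 3.72/61.979 = 0.06002 mol → 0.12004 mol Na, 0.06002 mol O.
CaO: 13.61/56.077 = 0.24270 mol → 0.24270 mol Ca, 0.24270 mol O.
Al2O3: 30.91/101.961 = 0.30316 mol → 0.60632 mol Al, 0.90948 mol O.
SiO2: 51.48/60.083 = 0.85681 mol → 0.85681 mol Si, 1.71362 mol O.
Total oxygen = 2.92582 mol. Normalization factor = 8/2.92582 = 2.73428.
Si per 8 O = 0.85681 × 2.73428 = 2.343.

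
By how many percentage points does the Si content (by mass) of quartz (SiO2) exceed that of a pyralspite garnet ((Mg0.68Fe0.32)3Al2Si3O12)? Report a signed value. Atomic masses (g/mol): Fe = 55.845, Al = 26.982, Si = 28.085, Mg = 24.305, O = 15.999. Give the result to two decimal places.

27.30 percentage points

M(SiO2) = 60.083 g/mol, so wt% Si = 28.085/60.083 × 100 = 46.74%.
M((Mg0.68Fe0.32)3Al2Si3O12) = 433.400 g/mol, so wt% Si = 84.255/433.400 × 100 = 19.44%.
46.74 − 19.44 = 27.30 pp.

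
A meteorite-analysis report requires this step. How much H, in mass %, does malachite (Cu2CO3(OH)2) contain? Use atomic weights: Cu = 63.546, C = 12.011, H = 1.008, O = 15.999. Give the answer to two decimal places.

M(Cu2CO3(OH)2) = 221.114 g/mol.
H contributes 2 × 1.008 = 2.016 g per mole.
2.016/221.114 = 0.0091 → 0.91%.

0.91 mass %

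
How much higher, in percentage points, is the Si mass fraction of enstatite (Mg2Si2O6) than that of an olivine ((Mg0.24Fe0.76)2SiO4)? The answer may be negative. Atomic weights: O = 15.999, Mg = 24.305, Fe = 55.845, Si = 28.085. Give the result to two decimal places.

13.09 percentage points

First mineral: 56.170 g Si in 200.774 g formula = 27.98 wt% Si.
Second mineral: 28.085 g Si in 188.632 g formula = 14.89 wt% Si.
27.98% − 14.89% gives a difference of 13.09 percentage points.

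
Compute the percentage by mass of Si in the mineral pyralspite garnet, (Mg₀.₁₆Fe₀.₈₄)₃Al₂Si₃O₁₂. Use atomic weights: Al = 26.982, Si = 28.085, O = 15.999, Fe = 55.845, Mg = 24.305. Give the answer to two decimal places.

M((Mg₀.₁₆Fe₀.₈₄)₃Al₂Si₃O₁₂) = 482.603 g/mol.
Si contributes 3 × 28.085 = 84.255 g per mole.
84.255/482.603 = 0.1746 → 17.46%.

17.46 weight percent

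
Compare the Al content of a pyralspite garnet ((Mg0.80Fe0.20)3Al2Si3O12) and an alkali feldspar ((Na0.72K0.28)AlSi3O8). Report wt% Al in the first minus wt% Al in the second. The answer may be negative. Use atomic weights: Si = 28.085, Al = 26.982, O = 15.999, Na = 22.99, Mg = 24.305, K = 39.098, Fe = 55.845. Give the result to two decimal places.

2.67 percentage points

Al in (Mg0.80Fe0.20)3Al2Si3O12: molar mass 422.046 g/mol; 2×26.982 = 53.964 g → 12.79 wt%.
Al in (Na0.72K0.28)AlSi3O8: molar mass 266.729 g/mol; 1×26.982 = 26.982 g → 10.12 wt%.
Difference = 12.79 − 10.12 = 2.67 percentage points.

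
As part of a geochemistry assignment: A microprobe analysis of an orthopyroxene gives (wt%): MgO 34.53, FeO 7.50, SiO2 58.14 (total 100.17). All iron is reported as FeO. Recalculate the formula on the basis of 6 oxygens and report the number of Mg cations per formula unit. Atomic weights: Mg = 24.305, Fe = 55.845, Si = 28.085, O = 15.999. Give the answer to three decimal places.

1.775 Mg apfu

34.53 wt% MgO ÷ 40.304 g/mol = 0.85674 mol, giving 0.85674 Mg and 0.85674 O.
7.50 wt% FeO ÷ 71.844 g/mol = 0.10439 mol, giving 0.10439 Fe and 0.10439 O.
58.14 wt% SiO2 ÷ 60.083 g/mol = 0.96766 mol, giving 0.96766 Si and 1.93532 O.
Oxygen sums to 2.89645; scaling by 6/2.89645 = 2.07150 puts the formula on 6 O.
Mg: 0.85674 × 2.07150 = 1.775 atoms per formula unit.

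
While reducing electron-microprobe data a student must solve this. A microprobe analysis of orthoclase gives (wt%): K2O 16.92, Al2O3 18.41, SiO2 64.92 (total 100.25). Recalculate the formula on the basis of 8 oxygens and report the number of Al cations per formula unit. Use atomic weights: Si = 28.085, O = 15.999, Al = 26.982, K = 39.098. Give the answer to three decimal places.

1.002 Al apfu

K2O: 16.92/94.195 = 0.17963 mol → 0.35926 mol K, 0.17963 mol O.
Al2O3: 18.41/101.961 = 0.18056 mol → 0.36112 mol Al, 0.54168 mol O.
SiO2: 64.92/60.083 = 1.08051 mol → 1.08051 mol Si, 2.16102 mol O.
Total oxygen = 2.88233 mol. Normalization factor = 8/2.88233 = 2.77553.
Al per 8 O = 0.36112 × 2.77553 = 1.002.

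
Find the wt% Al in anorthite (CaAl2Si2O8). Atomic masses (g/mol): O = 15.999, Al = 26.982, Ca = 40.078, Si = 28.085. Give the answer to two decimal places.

Formula mass = 1·40.078 + 2·26.982 + 2·28.085 + 8·15.999 = 278.204 g/mol, of which 53.964 g is Al.
So Al makes up 53.964/278.204 = 0.1940 of the mass, i.e. 19.40%.

19.40 wt%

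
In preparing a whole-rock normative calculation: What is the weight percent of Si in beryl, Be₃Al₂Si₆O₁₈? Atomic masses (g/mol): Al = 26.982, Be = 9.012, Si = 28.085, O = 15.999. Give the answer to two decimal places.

31.35 wt%

Molar mass of Be₃Al₂Si₆O₁₈: 3*9.012 + 2*26.982 + 6*28.085 + 18*15.999 = 537.492 g/mol.
Mass of Si per formula unit: 6 × 28.085 = 168.510 g.
Weight fraction Si = 168.510 / 537.492 = 0.3135.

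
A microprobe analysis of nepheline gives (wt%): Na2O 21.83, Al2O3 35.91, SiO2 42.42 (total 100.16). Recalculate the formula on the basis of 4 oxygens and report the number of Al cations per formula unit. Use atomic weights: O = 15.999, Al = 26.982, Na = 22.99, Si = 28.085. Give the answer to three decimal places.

0.999 Al apfu

Na2O: 21.83/61.979 = 0.35222 mol → 0.70444 mol Na, 0.35222 mol O.
Al2O3: 35.91/101.961 = 0.35219 mol → 0.70438 mol Al, 1.05657 mol O.
SiO2: 42.42/60.083 = 0.70602 mol → 0.70602 mol Si, 1.41204 mol O.
Total oxygen = 2.82083 mol. Normalization factor = 4/2.82083 = 1.41802.
Al per 4 O = 0.70438 × 1.41802 = 0.999.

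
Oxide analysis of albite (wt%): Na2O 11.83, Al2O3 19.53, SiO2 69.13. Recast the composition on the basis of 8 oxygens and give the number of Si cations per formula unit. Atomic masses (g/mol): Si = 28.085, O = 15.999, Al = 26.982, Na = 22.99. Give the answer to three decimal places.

3.002 Si apfu

11.83 wt% Na2O ÷ 61.979 g/mol = 0.19087 mol, giving 0.38174 Na and 0.19087 O.
19.53 wt% Al2O3 ÷ 101.961 g/mol = 0.19154 mol, giving 0.38308 Al and 0.57462 O.
69.13 wt% SiO2 ÷ 60.083 g/mol = 1.15058 mol, giving 1.15058 Si and 2.30116 O.
Oxygen sums to 3.06665; scaling by 8/3.06665 = 2.60871 puts the formula on 8 O.
Si: 1.15058 × 2.60871 = 3.002 atoms per formula unit.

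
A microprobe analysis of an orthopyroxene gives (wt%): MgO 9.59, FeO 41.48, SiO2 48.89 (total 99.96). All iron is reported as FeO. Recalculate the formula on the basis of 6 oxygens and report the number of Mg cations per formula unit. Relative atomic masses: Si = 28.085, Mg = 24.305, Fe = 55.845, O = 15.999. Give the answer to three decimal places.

9.59 wt% MgO ÷ 40.304 g/mol = 0.23794 mol, giving 0.23794 Mg and 0.23794 O.
41.48 wt% FeO ÷ 71.844 g/mol = 0.57736 mol, giving 0.57736 Fe and 0.57736 O.
48.89 wt% SiO2 ÷ 60.083 g/mol = 0.81371 mol, giving 0.81371 Si and 1.62742 O.
Oxygen sums to 2.44272; scaling by 6/2.44272 = 2.45628 puts the formula on 6 O.
Mg: 0.23794 × 2.45628 = 0.584 atoms per formula unit.

0.584 Mg apfu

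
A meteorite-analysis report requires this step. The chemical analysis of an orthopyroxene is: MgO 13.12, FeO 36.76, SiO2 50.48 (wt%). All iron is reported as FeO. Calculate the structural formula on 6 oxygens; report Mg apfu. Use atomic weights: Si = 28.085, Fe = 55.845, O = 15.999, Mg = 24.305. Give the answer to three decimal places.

0.776 Mg apfu

MgO (M=40.304): mol = 0.32553; Mg = 0.32553, O = 0.32553.
FeO (M=71.844): mol = 0.51166; Fe = 0.51166, O = 0.51166.
SiO2 (M=60.083): mol = 0.84017; Si = 0.84017, O = 1.68034.
ΣO = 2.51753; factor = 6/ΣO = 2.38329.
Mg apfu = 0.32553 × 2.38329 = 0.776.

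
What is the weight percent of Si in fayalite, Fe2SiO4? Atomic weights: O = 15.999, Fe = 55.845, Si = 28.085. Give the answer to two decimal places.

13.78 wt%

M(Fe2SiO4) = 203.771 g/mol.
Si contributes 1 × 28.085 = 28.085 g per mole.
28.085/203.771 = 0.1378 → 13.78%.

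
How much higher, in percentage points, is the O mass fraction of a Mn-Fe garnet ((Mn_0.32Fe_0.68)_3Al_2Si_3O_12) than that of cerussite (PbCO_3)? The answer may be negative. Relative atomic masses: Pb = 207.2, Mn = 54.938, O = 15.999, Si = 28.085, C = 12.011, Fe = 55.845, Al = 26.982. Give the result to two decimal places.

20.68 percentage points

O in (Mn_0.32Fe_0.68)_3Al_2Si_3O_12: molar mass 496.871 g/mol; 12×15.999 = 191.988 g → 38.64 wt%.
O in PbCO_3: molar mass 267.208 g/mol; 3×15.999 = 47.997 g → 17.96 wt%.
Difference = 38.64 − 17.96 = 20.68 percentage points.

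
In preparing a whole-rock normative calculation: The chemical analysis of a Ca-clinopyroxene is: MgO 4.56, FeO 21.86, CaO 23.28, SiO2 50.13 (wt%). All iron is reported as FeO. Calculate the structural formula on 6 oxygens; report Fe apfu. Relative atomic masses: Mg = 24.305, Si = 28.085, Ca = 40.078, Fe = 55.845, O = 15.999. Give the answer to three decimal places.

0.730 Fe apfu

MgO (M=40.304): mol = 0.11314; Mg = 0.11314, O = 0.11314.
FeO (M=71.844): mol = 0.30427; Fe = 0.30427, O = 0.30427.
CaO (M=56.077): mol = 0.41514; Ca = 0.41514, O = 0.41514.
SiO2 (M=60.083): mol = 0.83435; Si = 0.83435, O = 1.66870.
ΣO = 2.50125; factor = 6/ΣO = 2.39880.
Fe apfu = 0.30427 × 2.39880 = 0.730.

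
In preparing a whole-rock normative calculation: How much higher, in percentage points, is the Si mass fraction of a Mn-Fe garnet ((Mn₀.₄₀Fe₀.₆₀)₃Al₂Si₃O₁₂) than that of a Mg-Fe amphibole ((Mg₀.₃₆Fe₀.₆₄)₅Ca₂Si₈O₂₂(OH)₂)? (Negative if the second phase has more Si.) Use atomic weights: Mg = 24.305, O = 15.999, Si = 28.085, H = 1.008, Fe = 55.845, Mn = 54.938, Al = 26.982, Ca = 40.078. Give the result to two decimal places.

-7.64 percentage points

First mineral: 84.255 g Si in 496.654 g formula = 16.96 wt% Si.
Second mineral: 224.680 g Si in 913.281 g formula = 24.60 wt% Si.
16.96% − 24.60% gives a difference of -7.64 percentage points.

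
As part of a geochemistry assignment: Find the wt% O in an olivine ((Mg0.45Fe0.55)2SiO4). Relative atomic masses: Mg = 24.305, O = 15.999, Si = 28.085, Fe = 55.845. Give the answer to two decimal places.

Formula mass = 0.90·24.305 + 1.10·55.845 + 1·28.085 + 4·15.999 = 175.385 g/mol, of which 63.996 g is O.
So O makes up 63.996/175.385 = 0.3649 of the mass, i.e. 36.49%.

36.49 mass %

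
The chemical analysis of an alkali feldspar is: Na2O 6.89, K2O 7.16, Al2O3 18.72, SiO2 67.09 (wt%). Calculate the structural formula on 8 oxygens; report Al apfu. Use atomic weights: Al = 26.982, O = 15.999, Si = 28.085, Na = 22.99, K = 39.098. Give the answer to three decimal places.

Na2O (M=61.979): mol = 0.11117; Na = 0.22234, O = 0.11117.
K2O (M=94.195): mol = 0.07601; K = 0.15202, O = 0.07601.
Al2O3 (M=101.961): mol = 0.18360; Al = 0.36720, O = 0.55080.
SiO2 (M=60.083): mol = 1.11662; Si = 1.11662, O = 2.23324.
ΣO = 2.97122; factor = 8/ΣO = 2.69250.
Al apfu = 0.36720 × 2.69250 = 0.989.

0.989 Al apfu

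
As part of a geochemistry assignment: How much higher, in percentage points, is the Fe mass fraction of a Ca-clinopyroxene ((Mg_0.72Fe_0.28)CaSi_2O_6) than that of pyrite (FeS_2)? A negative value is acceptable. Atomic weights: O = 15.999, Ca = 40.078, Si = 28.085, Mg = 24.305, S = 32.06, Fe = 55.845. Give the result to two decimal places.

Fe in (Mg_0.72Fe_0.28)CaSi_2O_6: molar mass 225.378 g/mol; 0.28×55.845 = 15.637 g → 6.94 wt%.
Fe in FeS_2: molar mass 119.965 g/mol; 1×55.845 = 55.845 g → 46.55 wt%.
Difference = 6.94 − 46.55 = -39.61 percentage points.

-39.61 percentage points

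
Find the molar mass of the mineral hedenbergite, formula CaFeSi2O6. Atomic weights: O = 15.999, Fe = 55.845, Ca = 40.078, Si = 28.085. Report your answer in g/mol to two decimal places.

M = 1×40.078 + 1×55.845 + 2×28.085 + 6×15.999

248.09 g/mol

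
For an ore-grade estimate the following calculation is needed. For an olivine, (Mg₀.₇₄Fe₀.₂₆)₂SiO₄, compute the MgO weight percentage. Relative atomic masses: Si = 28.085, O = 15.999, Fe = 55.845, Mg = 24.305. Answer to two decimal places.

M((Mg₀.₇₄Fe₀.₂₆)₂SiO₄) = 157.092 g/mol; M(MgO) = 40.304 g/mol.
Moles MgO per formula unit = 1.48 Mg ÷ 1 = 1.4800.
MgO fraction = (1.4800 × 40.304) / 157.092 = 59.650/157.092 = 0.3797.

37.97 wt%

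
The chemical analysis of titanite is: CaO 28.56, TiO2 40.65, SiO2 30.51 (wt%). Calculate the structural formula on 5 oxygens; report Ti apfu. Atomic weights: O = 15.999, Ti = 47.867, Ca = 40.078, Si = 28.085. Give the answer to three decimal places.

28.56 wt% CaO ÷ 56.077 g/mol = 0.50930 mol, giving 0.50930 Ca and 0.50930 O.
40.65 wt% TiO2 ÷ 79.865 g/mol = 0.50898 mol, giving 0.50898 Ti and 1.01796 O.
30.51 wt% SiO2 ÷ 60.083 g/mol = 0.50780 mol, giving 0.50780 Si and 1.01560 O.
Oxygen sums to 2.54286; scaling by 5/2.54286 = 1.96629 puts the formula on 5 O.
Ti: 0.50898 × 1.96629 = 1.001 atoms per formula unit.

1.001 Ti apfu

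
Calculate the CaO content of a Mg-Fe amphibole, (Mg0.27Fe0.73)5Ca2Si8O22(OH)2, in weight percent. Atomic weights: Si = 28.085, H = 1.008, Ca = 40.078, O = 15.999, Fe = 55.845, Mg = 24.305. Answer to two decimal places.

12.09 wt%

Formula mass = 927.474 g/mol.
2 Ca → 2.0000 mol CaO per formula unit; M(CaO) = 56.077, so CaO mass = 112.154 g.
112.154/927.474 × 100 = 12.09 wt%.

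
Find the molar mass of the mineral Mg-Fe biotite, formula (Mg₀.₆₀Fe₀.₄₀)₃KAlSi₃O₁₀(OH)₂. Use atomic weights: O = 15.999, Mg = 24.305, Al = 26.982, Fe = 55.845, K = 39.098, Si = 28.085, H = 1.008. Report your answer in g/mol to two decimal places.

The formula mass is the sum 1.80(24.305) + 1.20(55.845) + 1(39.098) + 1(26.982) + 3(28.085) + 12(15.999) + 2(1.008).

455.10 g/mol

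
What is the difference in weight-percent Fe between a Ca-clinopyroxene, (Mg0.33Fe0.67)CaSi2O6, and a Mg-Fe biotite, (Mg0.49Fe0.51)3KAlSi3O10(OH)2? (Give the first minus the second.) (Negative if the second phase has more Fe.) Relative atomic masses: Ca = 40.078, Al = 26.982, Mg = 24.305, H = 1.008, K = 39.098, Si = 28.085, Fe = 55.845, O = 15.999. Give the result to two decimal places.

-2.61 percentage points

Fe in (Mg0.33Fe0.67)CaSi2O6: molar mass 237.679 g/mol; 0.67×55.845 = 37.416 g → 15.74 wt%.
Fe in (Mg0.49Fe0.51)3KAlSi3O10(OH)2: molar mass 465.510 g/mol; 1.53×55.845 = 85.443 g → 18.35 wt%.
Difference = 15.74 − 18.35 = -2.61 percentage points.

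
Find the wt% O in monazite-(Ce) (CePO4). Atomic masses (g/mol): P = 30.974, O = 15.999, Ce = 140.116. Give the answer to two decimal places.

27.22 weight percent

Formula mass = 1·140.116 + 1·30.974 + 4·15.999 = 235.086 g/mol, of which 63.996 g is O.
So O makes up 63.996/235.086 = 0.2722 of the mass, i.e. 27.22%.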